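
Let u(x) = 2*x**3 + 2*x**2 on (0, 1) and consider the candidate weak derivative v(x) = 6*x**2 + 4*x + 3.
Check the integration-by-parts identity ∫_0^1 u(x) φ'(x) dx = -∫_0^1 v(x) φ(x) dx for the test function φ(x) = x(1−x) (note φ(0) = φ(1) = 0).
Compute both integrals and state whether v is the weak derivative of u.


LHS = -19/30, RHS = -17/15. No, v is not the weak derivative of u.

u(x) = 2*x**3 + 2*x**2, classical derivative u'(x) = 6*x**2 + 4*x.
φ(x) = x(1−x), so φ'(x) = 1 - 2*x.
Note φ(0) = φ(1) = 0, so the boundary term u·φ vanishes.
LHS = ∫_0^1 u(x) φ'(x) dx = ∫_0^1 (-4*x^4 - 2*x^3 + 2*x^2) dx. Term by term:
  ∫_0^1 -4*x^4 dx = -4/5;  ∫_0^1 -2*x^3 dx = -1/2;  ∫_0^1 2*x^2 dx = 2/3.
Sum: -4/5 − 1/2 + 2/3 = -19/30.
So LHS = -19/30.
∫_0^1 v(x) φ(x) dx = ∫_0^1 (-6*x^4 + 2*x^3 + x^2 + 3*x) dx. Term by term:
  ∫_0^1 -6*x^4 dx = -6/5;  ∫_0^1 2*x^3 dx = 1/2;  ∫_0^1 x^2 dx = 1/3;
  ∫_0^1 3*x dx = 3/2.
Sum: -6/5 + 1/2 + 1/3 + 3/2 = 17/15.
So RHS = -∫_0^1 v(x) φ(x) dx = -17/15.
LHS − RHS = 1/2 ≠ 0, so the identity fails.
(For a valid weak derivative the identity must hold for EVERY test function, in particular this one. The failure shows v is NOT the weak derivative of u.)
Correct weak derivative would be u'(x) = 6*x**2 + 4*x.


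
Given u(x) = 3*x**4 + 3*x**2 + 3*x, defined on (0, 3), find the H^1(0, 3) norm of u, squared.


||u||_{H^1}^2 = 5763501/70

The H^1 norm (squared) on an interval (0, L) is
  ||u||_{H^1}^2 = ∫_0^L u(x)^2 dx + ∫_0^L u'(x)^2 dx.
Compute u'(x) = 12*x**3 + 6*x + 3.
Then u(x)^2 = 9*x**8 + 18*x**6 + 18*x**5 + 9*x**4 + 18*x**3 + 9*x**2 and u'(x)^2 = 144*x**6 + 144*x**4 + 72*x**3 + 36*x**2 + 36*x + 9.
Integrate each monomial from 0 to 3 using ∫_0^3 c·x^n dx = c·3^(n+1)/(n+1):
  ∫_0^3 u(x)^2 dx = ∫_0^3 (9*x^8 + 18*x^6 + 18*x^5 + 9*x^4 + 18*x^3 + 9*x^2) dx. Term by term:
    ∫_0^3 9*x^8 dx = 19683;  ∫_0^3 18*x^6 dx = 39366/7;  ∫_0^3 18*x^5 dx = 2187;
    ∫_0^3 9*x^4 dx = 2187/5;  ∫_0^3 18*x^3 dx = 729/2;  ∫_0^3 9*x^2 dx = 81.
  Sum: 19683 + 39366/7 + 2187 + 2187/5 + 729/2 + 81 = 1986363/70.
  ∫_0^3 u'(x)^2 dx = ∫_0^3 (144*x^6 + 144*x^4 + 72*x^3 + 36*x^2 + 36*x + 9) dx. Term by term:
    ∫_0^3 144*x^6 dx = 314928/7;  ∫_0^3 144*x^4 dx = 34992/5;  ∫_0^3 72*x^3 dx = 1458;
    ∫_0^3 36*x^2 dx = 324;  ∫_0^3 36*x dx = 162;  ∫_0^3 9 dx = 27.
  Sum: 314928/7 + 34992/5 + 1458 + 324 + 162 + 27 = 1888569/35.
Adding: ||u||_{H^1}^2 = 1986363/70 + 1888569/35 = 5763501/70.


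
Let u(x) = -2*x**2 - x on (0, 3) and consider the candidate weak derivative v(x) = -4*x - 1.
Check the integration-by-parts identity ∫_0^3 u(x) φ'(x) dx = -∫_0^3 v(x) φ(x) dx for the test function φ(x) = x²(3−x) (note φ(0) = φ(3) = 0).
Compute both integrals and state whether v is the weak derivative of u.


LHS = 1107/20, RHS = 1107/20. Yes, v = u' weakly.

u(x) = -2*x**2 - x, classical derivative u'(x) = -4*x - 1.
φ(x) = x²(3−x), so φ'(x) = 3*x*(2 - x).
Note φ(0) = φ(3) = 0, so the boundary term u·φ vanishes.
LHS = ∫_0^3 u(x) φ'(x) dx = ∫_0^3 (6*x^4 - 9*x^3 - 6*x^2) dx. Term by term:
  ∫_0^3 6*x^4 dx = 1458/5;  ∫_0^3 -9*x^3 dx = -729/4;  ∫_0^3 -6*x^2 dx = -54.
Sum: 1458/5 − 729/4 − 54 = 1107/20.
So LHS = 1107/20.
∫_0^3 v(x) φ(x) dx = ∫_0^3 (4*x^4 - 11*x^3 - 3*x^2) dx. Term by term:
  ∫_0^3 4*x^4 dx = 972/5;  ∫_0^3 -11*x^3 dx = -891/4;  ∫_0^3 -3*x^2 dx = -27.
Sum: 972/5 − 891/4 − 27 = -1107/20.
So RHS = -∫_0^3 v(x) φ(x) dx = 1107/20.
LHS = RHS, so the identity holds for this test φ.
Moreover u is smooth here and v(x) = u'(x) = -4*x - 1 pointwise, so the identity holds for every test function. Hence v is the weak derivative of u.


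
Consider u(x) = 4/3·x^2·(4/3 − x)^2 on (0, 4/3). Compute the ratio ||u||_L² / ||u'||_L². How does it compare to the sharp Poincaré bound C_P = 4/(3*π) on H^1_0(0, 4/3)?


||u||_L² / ||u'||_L² = 2*sqrt(3)/9 < C_P = 4/(3*π).

u(x) = 4/3·x^2·(4/3 − x)^2, so u'(x) = 16*x*(3*x - 4)*(3*x - 2)/27.
u(x) = 4/3·x^2·(4/3 − x)^2 vanishes at x = 0 and x = 4/3, so u ∈ H^1_0(0, 4/3). Differentiate via the product rule and integrate the resulting polynomials term by term.
  ∫_0^4/3 u² dx = ∫_0^4/3 (16*x^8/9 - 256*x^7/27 + 512*x^6/27 - 4096*x^5/243 + 4096*x^4/729) dx. Term by term:
    ∫_0^4/3 16*x^8/9 dx = 4194304/1594323;  ∫_0^4/3 -256*x^7/27 dx = -2097152/177147;  ∫_0^4/3 512*x^6/27 dx = 8388608/413343;
    ∫_0^4/3 -4096*x^5/243 dx = -8388608/531441;  ∫_0^4/3 4096*x^4/729 dx = 4194304/885735.
  Sum: 4194304/1594323 − 2097152/177147 + 8388608/413343 − 8388608/531441 + 4194304/885735 = 2097152/55801305.
  ∫_0^4/3 (u')² dx = ∫_0^4/3 (256*x^6/9 - 1024*x^5/9 + 13312*x^4/81 - 8192*x^3/81 + 16384*x^2/729) dx. Term by term:
    ∫_0^4/3 256*x^6/9 dx = 4194304/137781;  ∫_0^4/3 -1024*x^5/9 dx = -2097152/19683;  ∫_0^4/3 13312*x^4/81 dx = 13631488/98415;
    ∫_0^4/3 -8192*x^3/81 dx = -524288/6561;  ∫_0^4/3 16384*x^2/729 dx = 1048576/59049.
  Sum: 4194304/137781 − 2097152/19683 + 13631488/98415 − 524288/6561 + 1048576/59049 = 524288/2066715.
∫_0^4/3 u² dx = 2097152/55801305, so ||u||_L² = 1024*sqrt(210)/76545.
∫_0^4/3 (u')² dx = 524288/2066715, so ||u'||_L² = 512*sqrt(70)/8505.
Ratio ||u||_L² / ||u'||_L² = 2*sqrt(3)/9.
Sharp Poincaré constant on H^1_0(0, 4/3) is C_P = L/π = 4/(3*π), achieved by sin(3*π/4·x).
A polynomial bump cannot attain the sharp Poincaré constant (only the first sine eigenfunction does), so the ratio is strictly less than C_P, consistent with ||u||_L² ≤ C_P ||u'||_L².


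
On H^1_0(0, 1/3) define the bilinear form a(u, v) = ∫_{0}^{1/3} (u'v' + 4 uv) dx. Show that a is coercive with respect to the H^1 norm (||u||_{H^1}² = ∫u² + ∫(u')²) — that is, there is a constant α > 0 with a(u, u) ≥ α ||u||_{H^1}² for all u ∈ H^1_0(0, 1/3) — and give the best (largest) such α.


α = 1

Coercivity of a(·,·) on H^1_0(0, 1/3) means a(u, u) ≥ α ||u||_{H^1}² for every u ∈ H^1_0.
The interval has length L = 1/3, and Poincaré/coercivity depend only on L. Here a(u, u) = ∫(u')² + (4)·∫u².
Here c = 4 ≥ 1, so a(u,u) = ∫(u')² + c∫u² ≥ ∫(u')² + ∫u² = ||u||_{H^1}², i.e. α = 1 works. No larger α is possible: a(u,u) ≥ α||u||_{H^1}² means (1−α)∫(u')² ≥ (α−c)∫u², and for the modes u_n = sin(nπ(x−x₀)/L) (x₀ the left endpoint) one has ∫u_n²/∫(u_n')² = (L/(nπ))² → 0, so a(u_n,u_n)/||u_n||_{H^1}² → 1. Hence the optimal constant is α = 1.
Therefore α = 1.


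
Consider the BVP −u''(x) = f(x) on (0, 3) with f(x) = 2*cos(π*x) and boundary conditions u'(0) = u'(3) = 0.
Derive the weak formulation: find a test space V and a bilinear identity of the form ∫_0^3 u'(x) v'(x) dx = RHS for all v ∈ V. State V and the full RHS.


V = H^1(0, 3) (no boundary constraint on v; u is determined up to an additive constant); weak form: ∫_0^3 u'v' dx = ∫_0^3 (2*cos(π*x)) v dx for all v ∈ V.

Multiply both sides by a test function v and integrate from 0 to 3:
  ∫_0^3 −u''(x) v(x) dx = ∫_0^3 f(x) v(x) dx.
Integrate the LHS by parts once:
  ∫_0^3 −u'' v dx = −[u'(x) v(x)]_0^3 + ∫_0^3 u'(x) v'(x) dx.
Thus ∫_0^3 u'(x) v'(x) dx = ∫_0^3 f(x) v(x) dx + [u'(x) v(x)]_0^3.
Choose V so that boundary terms are either known or forced to vanish.
u has homogeneous Neumann: u'(0) = u'(3) = 0. So [u' v]_0^3 = 0·v(3) − 0·v(0) = 0 for any v; take V = H^1(0, 3).
Weak formulation: find u (satisfying any essential BC) such that ∫_0^3 u'(x) v'(x) dx = ∫_0^3 f v dx for all v ∈ V (homogeneous Neumann, so boundary terms vanish).
Substituting f(x) = 2*cos(π*x), the right-hand side is ∫_0^3 (2*cos(π*x)) v dx.
Compatibility check (pure Neumann): taking v ≡ 1 ∈ V gives 0 = ∫_0^3 f dx + (0) − (0), i.e. ∫_0^3 f dx must equal u'(0) − u'(3) = 0. Indeed ∫_0^3 (2*cos(π*x)) dx = 0, so the data are compatible. The solution is then unique only up to an additive constant (fix it e.g. by requiring ∫_0^3 u dx = 0).


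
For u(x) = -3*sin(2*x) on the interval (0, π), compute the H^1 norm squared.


||u||_{H^1(0,π)}^2 = 45*π/2

u'(x) = -6*cos(2*x).
Expand u² and (u')² and integrate term by term on (0, π), using: for integers n ≥ 1, ∫_0^π sin²(nx) dx = ∫_0^π cos²(nx) dx = π/2; for n ≠ n', ∫_0^π sin(nx)sin(n'x) dx = ∫_0^π cos(nx)cos(n'x) dx = 0; and by product-to-sum, ∫_0^π sin(nx)cos(n'x) dx = ½∫_0^π [sin((n+n')x) + sin((n−n')x)] dx, which is 0 when n+n' is even and 2n/(n²−n'²) when n+n' is odd (it need not vanish on (0, π)).
  u² squared terms: (-3)²·∫sin(2x)² dx = 9·π/2 = 9*π/2.
  So ∫_0^π u² dx = 9*π/2.
  (u')² squared terms: (-6)²·∫cos(2x)² dx = 36·π/2 = 18*π.
  So ∫_0^π (u')² dx = 18*π.
||u||_{H^1}^2 = (9*π/2) + (18*π) = 45*π/2.


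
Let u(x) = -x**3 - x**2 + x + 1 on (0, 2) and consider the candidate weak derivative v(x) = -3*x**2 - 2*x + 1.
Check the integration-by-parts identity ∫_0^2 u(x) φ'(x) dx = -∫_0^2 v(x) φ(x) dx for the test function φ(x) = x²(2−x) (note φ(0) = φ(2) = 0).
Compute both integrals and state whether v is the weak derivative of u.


LHS = 124/15, RHS = 124/15. Yes, v = u' weakly.

u(x) = -x**3 - x**2 + x + 1, classical derivative u'(x) = -3*x**2 - 2*x + 1.
φ(x) = x²(2−x), so φ'(x) = x*(4 - 3*x).
Note φ(0) = φ(2) = 0, so the boundary term u·φ vanishes.
LHS = ∫_0^2 u(x) φ'(x) dx = ∫_0^2 (3*x^5 - x^4 - 7*x^3 + x^2 + 4*x) dx. Term by term:
  ∫_0^2 3*x^5 dx = 32;  ∫_0^2 -x^4 dx = -32/5;  ∫_0^2 -7*x^3 dx = -28;
  ∫_0^2 x^2 dx = 8/3;  ∫_0^2 4*x dx = 8.
Sum: 32 − 32/5 − 28 + 8/3 + 8 = 124/15.
So LHS = 124/15.
∫_0^2 v(x) φ(x) dx = ∫_0^2 (3*x^5 - 4*x^4 - 5*x^3 + 2*x^2) dx. Term by term:
  ∫_0^2 3*x^5 dx = 32;  ∫_0^2 -4*x^4 dx = -128/5;  ∫_0^2 -5*x^3 dx = -20;
  ∫_0^2 2*x^2 dx = 16/3.
Sum: 32 − 128/5 − 20 + 16/3 = -124/15.
So RHS = -∫_0^2 v(x) φ(x) dx = 124/15.
LHS = RHS, so the identity holds for this test φ.
Moreover u is smooth here and v(x) = u'(x) = -3*x**2 - 2*x + 1 pointwise, so the identity holds for every test function. Hence v is the weak derivative of u.


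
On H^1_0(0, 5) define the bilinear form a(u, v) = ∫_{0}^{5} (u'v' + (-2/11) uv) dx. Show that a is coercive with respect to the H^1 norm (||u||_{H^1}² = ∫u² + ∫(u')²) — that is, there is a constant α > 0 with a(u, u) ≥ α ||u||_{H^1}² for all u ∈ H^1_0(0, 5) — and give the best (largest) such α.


α = (-50/11 + π^2)/(π^2 + 25)

Coercivity of a(·,·) on H^1_0(0, 5) means a(u, u) ≥ α ||u||_{H^1}² for every u ∈ H^1_0.
The interval has length L = 5, and Poincaré/coercivity depend only on L. Here a(u, u) = ∫(u')² + (-2/11)·∫u².
Here c = -2/11 < 0 with |c| < (π/L)² = π^2/25, so coercivity still holds. The condition a(u,u) ≥ α||u||_{H^1}² reads (1−α)∫(u')² ≥ (α−c)∫u². Any admissible α is ≤ 1 (rapidly oscillating u have ∫u²/∫(u')² → 0), and α = 1 would force 0 ≥ (1−c)∫u², impossible since c < 1; so 1−α > 0. By the sharp Poincaré inequality on H^1_0 of an interval of length L, ∫(u')² ≥ (π/L)²∫u² with equality for the first sine mode sin(π(x−x₀)/L) (x₀ the left endpoint), so the inequality holds for all u iff (1−α)(π/L)² ≥ α − c, i.e. α ≤ ((π/L)² + c)/((π/L)² + 1) = (1 + c(L/π)²)/(1 + (L/π)²). (Direct route, valid since c ≤ 0: Poincaré gives c∫u² ≥ c(L/π)²∫(u')², so a(u,u) ≥ (1 + c(L/π)²)∫(u')², while ||u||_{H^1}² ≤ (1 + (L/π)²)∫(u')²; dividing yields the same α.) With (π/L)² = π^2/25 and c = -2/11, the largest admissible constant is α = ((π/L)² + c)/((π/L)² + 1).
Simplifying, α = (-50/11 + π^2)/(π^2 + 25).


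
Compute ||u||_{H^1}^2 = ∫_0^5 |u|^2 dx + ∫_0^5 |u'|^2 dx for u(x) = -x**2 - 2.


||u||_{H^1}^2 = 2935/3

The H^1 norm (squared) on an interval (0, L) is
  ||u||_{H^1}^2 = ∫_0^L u(x)^2 dx + ∫_0^L u'(x)^2 dx.
Compute u'(x) = -2*x.
Then u(x)^2 = x**4 + 4*x**2 + 4 and u'(x)^2 = 4*x**2.
Integrate each monomial from 0 to 5 using ∫_0^5 c·x^n dx = c·5^(n+1)/(n+1):
  ∫_0^5 u(x)^2 dx = ∫_0^5 (x^4 + 4*x^2 + 4) dx. Term by term:
    ∫_0^5 x^4 dx = 625;  ∫_0^5 4*x^2 dx = 500/3;  ∫_0^5 4 dx = 20.
  Sum: 625 + 500/3 + 20 = 2435/3.
  ∫_0^5 u'(x)^2 dx = ∫_0^5 (4*x^2) dx. Term by term:
    ∫_0^5 4*x^2 dx = 500/3.
Adding: ||u||_{H^1}^2 = 2435/3 + 500/3 = 2935/3.


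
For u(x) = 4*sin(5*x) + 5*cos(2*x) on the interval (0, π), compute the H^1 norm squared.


||u||_{H^1(0,π)}^2 = 2000/21 + 541*π/2

u'(x) = -10*sin(2*x) + 20*cos(5*x).
Expand u² and (u')² and integrate term by term on (0, π), using: for integers n ≥ 1, ∫_0^π sin²(nx) dx = ∫_0^π cos²(nx) dx = π/2; for n ≠ n', ∫_0^π sin(nx)sin(n'x) dx = ∫_0^π cos(nx)cos(n'x) dx = 0; and by product-to-sum, ∫_0^π sin(nx)cos(n'x) dx = ½∫_0^π [sin((n+n')x) + sin((n−n')x)] dx, which is 0 when n+n' is even and 2n/(n²−n'²) when n+n' is odd (it need not vanish on (0, π)).
  u² squared terms: (4)²·∫sin(5x)² dx = 16·π/2 = 8*π;  (5)²·∫cos(2x)² dx = 25·π/2 = 25*π/2.
  u² cross terms: 2·(4)·(5)·∫sin(5x)·cos(2x) dx = 40·(10/21) = 400/21.
  So ∫_0^π u² dx = 8*π + 25*π/2 + 400/21 = 400/21 + 41*π/2.
  (u')² squared terms: (-10)²·∫sin(2x)² dx = 100·π/2 = 50*π;  (20)²·∫cos(5x)² dx = 400·π/2 = 200*π.
  (u')² cross terms: 2·(-10)·(20)·∫sin(2x)·cos(5x) dx = -400·(-4/21) = 1600/21.
  So ∫_0^π (u')² dx = 50*π + 200*π + 1600/21 = 1600/21 + 250*π.
||u||_{H^1}^2 = (400/21 + 41*π/2) + (1600/21 + 250*π) = 2000/21 + 541*π/2.


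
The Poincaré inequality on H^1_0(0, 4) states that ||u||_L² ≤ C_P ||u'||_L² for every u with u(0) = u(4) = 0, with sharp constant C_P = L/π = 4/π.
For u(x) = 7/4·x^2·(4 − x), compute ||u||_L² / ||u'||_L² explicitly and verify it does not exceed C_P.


||u||_L² / ||u'||_L² = 2*sqrt(14)/7 < C_P = 4/π.

u(x) = 7/4·x^2·(4 − x), so u'(x) = 7*x*(8 - 3*x)/4.
u(x) = 7/4·x^2·(4 − x) vanishes at x = 0 and x = 4, so u ∈ H^1_0(0, 4). Differentiate via the product rule and integrate the resulting polynomials term by term.
  ∫_0^4 u² dx = ∫_0^4 (49*x^6/16 - 49*x^5/2 + 49*x^4) dx. Term by term:
    ∫_0^4 49*x^6/16 dx = 7168;  ∫_0^4 -49*x^5/2 dx = -50176/3;  ∫_0^4 49*x^4 dx = 50176/5.
  Sum: 7168 − 50176/3 + 50176/5 = 7168/15.
  ∫_0^4 (u')² dx = ∫_0^4 (441*x^4/16 - 147*x^3 + 196*x^2) dx. Term by term:
    ∫_0^4 441*x^4/16 dx = 28224/5;  ∫_0^4 -147*x^3 dx = -9408;  ∫_0^4 196*x^2 dx = 12544/3.
  Sum: 28224/5 − 9408 + 12544/3 = 6272/15.
∫_0^4 u² dx = 7168/15, so ||u||_L² = 32*sqrt(105)/15.
∫_0^4 (u')² dx = 6272/15, so ||u'||_L² = 56*sqrt(30)/15.
Ratio ||u||_L² / ||u'||_L² = 2*sqrt(14)/7.
Sharp Poincaré constant on H^1_0(0, 4) is C_P = L/π = 4/π, achieved by sin(π/4·x).
A polynomial bump cannot attain the sharp Poincaré constant (only the first sine eigenfunction does), so the ratio is strictly less than C_P, consistent with ||u||_L² ≤ C_P ||u'||_L².


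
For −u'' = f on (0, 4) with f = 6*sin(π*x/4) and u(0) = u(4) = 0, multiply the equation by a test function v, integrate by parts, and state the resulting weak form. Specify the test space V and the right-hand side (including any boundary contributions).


V = H^1_0(0, 4) (so v(0) = v(4) = 0); weak form: ∫_0^4 u'v' dx = ∫_0^4 (6*sin(π*x/4)) v dx for all v ∈ V.

Multiply both sides by a test function v and integrate from 0 to 4:
  ∫_0^4 −u''(x) v(x) dx = ∫_0^4 f(x) v(x) dx.
Integrate the LHS by parts once:
  ∫_0^4 −u'' v dx = −[u'(x) v(x)]_0^4 + ∫_0^4 u'(x) v'(x) dx.
Thus ∫_0^4 u'(x) v'(x) dx = ∫_0^4 f(x) v(x) dx + [u'(x) v(x)]_0^4.
Choose V so that boundary terms are either known or forced to vanish.
u is Dirichlet: u(0) = u(4) = 0. Let V = H^1_0(0, 4); then v(0) = v(4) = 0, and [u' v]_0^4 = 0.
Weak formulation: find u (satisfying any essential BC) such that ∫_0^4 u'(x) v'(x) dx = ∫_0^4 f v dx for all v ∈ V.
Substituting f(x) = 6*sin(π*x/4), the right-hand side is ∫_0^4 (6*sin(π*x/4)) v dx.


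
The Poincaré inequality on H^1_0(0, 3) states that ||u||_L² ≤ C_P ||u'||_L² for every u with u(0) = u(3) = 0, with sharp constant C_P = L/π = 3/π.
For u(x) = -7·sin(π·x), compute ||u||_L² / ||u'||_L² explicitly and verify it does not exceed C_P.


||u||_L² / ||u'||_L² = 1/π < C_P = 3/π.

u(x) = -7·sin(π·x), so u'(x) = -7*π*cos(π*x).
Writing u(x) = A·sin(kπx/L) with A = -7 and k = 3, use ∫_0^L sin²(kπx/L) dx = L/2 and ∫_0^L cos²(kπx/L) dx = L/2.
u² = 49·sin²(π·x) and (u')² = 49*π^2·cos²(π·x), and each of sin², cos² integrates to L/2 = 3/2 over (0, 3).
∫_0^3 u² dx = 147/2, so ||u||_L² = 7*sqrt(6)/2.
∫_0^3 (u')² dx = 147*π^2/2, so ||u'||_L² = 7*sqrt(6)*π/2.
Ratio ||u||_L² / ||u'||_L² = 1/π.
Sharp Poincaré constant on H^1_0(0, 3) is C_P = L/π = 3/π, achieved by sin(π/3·x).
This is the k = 3 harmonic; the ratio L/(kπ) is strictly less than C_P = L/π, consistent with the sharp inequality ||u||_L² ≤ C_P ||u'||_L².


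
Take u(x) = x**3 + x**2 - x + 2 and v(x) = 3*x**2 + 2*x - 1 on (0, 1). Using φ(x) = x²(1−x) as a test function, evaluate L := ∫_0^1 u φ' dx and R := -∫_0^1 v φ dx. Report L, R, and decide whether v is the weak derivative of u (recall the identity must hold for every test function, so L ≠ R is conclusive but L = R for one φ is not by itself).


LHS = -7/60, RHS = -7/60. Yes, v = u' weakly.

u(x) = x**3 + x**2 - x + 2, classical derivative u'(x) = 3*x**2 + 2*x - 1.
φ(x) = x²(1−x), so φ'(x) = x*(2 - 3*x).
Note φ(0) = φ(1) = 0, so the boundary term u·φ vanishes.
LHS = ∫_0^1 u(x) φ'(x) dx = ∫_0^1 (-3*x^5 - x^4 + 5*x^3 - 8*x^2 + 4*x) dx. Term by term:
  ∫_0^1 -3*x^5 dx = -1/2;  ∫_0^1 -x^4 dx = -1/5;  ∫_0^1 5*x^3 dx = 5/4;
  ∫_0^1 -8*x^2 dx = -8/3;  ∫_0^1 4*x dx = 2.
Sum: -1/2 − 1/5 + 5/4 − 8/3 + 2 = -7/60.
So LHS = -7/60.
∫_0^1 v(x) φ(x) dx = ∫_0^1 (-3*x^5 + x^4 + 3*x^3 - x^2) dx. Term by term:
  ∫_0^1 -3*x^5 dx = -1/2;  ∫_0^1 x^4 dx = 1/5;  ∫_0^1 3*x^3 dx = 3/4;
  ∫_0^1 -x^2 dx = -1/3.
Sum: -1/2 + 1/5 + 3/4 − 1/3 = 7/60.
So RHS = -∫_0^1 v(x) φ(x) dx = -7/60.
LHS = RHS, so the identity holds for this test φ.
Moreover u is smooth here and v(x) = u'(x) = 3*x**2 + 2*x - 1 pointwise, so the identity holds for every test function. Hence v is the weak derivative of u.


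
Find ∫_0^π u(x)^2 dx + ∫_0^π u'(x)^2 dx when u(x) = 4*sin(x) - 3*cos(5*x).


||u||_{H^1(0,π)}^2 = 133*π

u'(x) = 15*sin(5*x) + 4*cos(x).
Expand u² and (u')² and integrate term by term on (0, π), using: for integers n ≥ 1, ∫_0^π sin²(nx) dx = ∫_0^π cos²(nx) dx = π/2; for n ≠ n', ∫_0^π sin(nx)sin(n'x) dx = ∫_0^π cos(nx)cos(n'x) dx = 0; and by product-to-sum, ∫_0^π sin(nx)cos(n'x) dx = ½∫_0^π [sin((n+n')x) + sin((n−n')x)] dx, which is 0 when n+n' is even and 2n/(n²−n'²) when n+n' is odd (it need not vanish on (0, π)).
  u² squared terms: (-3)²·∫cos(5x)² dx = 9·π/2 = 9*π/2;  (4)²·∫sin(x)² dx = 16·π/2 = 8*π.
  u² cross terms: 2·(-3)·(4)·∫cos(5x)·sin(x) dx = -24·(0) = 0.
  So ∫_0^π u² dx = 9*π/2 + 8*π + 0 = 25*π/2.
  (u')² squared terms: (4)²·∫cos(x)² dx = 16·π/2 = 8*π;  (15)²·∫sin(5x)² dx = 225·π/2 = 225*π/2.
  (u')² cross terms: 2·(4)·(15)·∫cos(x)·sin(5x) dx = 120·(0) = 0.
  So ∫_0^π (u')² dx = 8*π + 225*π/2 + 0 = 241*π/2.
||u||_{H^1}^2 = (25*π/2) + (241*π/2) = 133*π.


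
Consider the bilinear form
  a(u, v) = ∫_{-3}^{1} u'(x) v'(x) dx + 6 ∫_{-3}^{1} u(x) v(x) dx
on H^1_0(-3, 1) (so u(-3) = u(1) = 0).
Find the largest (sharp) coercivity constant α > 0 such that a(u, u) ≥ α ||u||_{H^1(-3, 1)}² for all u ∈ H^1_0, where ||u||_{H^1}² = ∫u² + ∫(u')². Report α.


α = 1

Coercivity of a(·,·) on H^1_0(-3, 1) means a(u, u) ≥ α ||u||_{H^1}² for every u ∈ H^1_0.
The interval has length L = 4, and Poincaré/coercivity depend only on L. Here a(u, u) = ∫(u')² + (6)·∫u².
Here c = 6 ≥ 1, so a(u,u) = ∫(u')² + c∫u² ≥ ∫(u')² + ∫u² = ||u||_{H^1}², i.e. α = 1 works. No larger α is possible: a(u,u) ≥ α||u||_{H^1}² means (1−α)∫(u')² ≥ (α−c)∫u², and for the modes u_n = sin(nπ(x−x₀)/L) (x₀ the left endpoint) one has ∫u_n²/∫(u_n')² = (L/(nπ))² → 0, so a(u_n,u_n)/||u_n||_{H^1}² → 1. Hence the optimal constant is α = 1.
Therefore α = 1.


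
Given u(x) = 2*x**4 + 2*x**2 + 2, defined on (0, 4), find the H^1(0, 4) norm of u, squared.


||u||_{H^1}^2 = 94853552/315

The H^1 norm (squared) on an interval (0, L) is
  ||u||_{H^1}^2 = ∫_0^L u(x)^2 dx + ∫_0^L u'(x)^2 dx.
Compute u'(x) = 8*x**3 + 4*x.
Then u(x)^2 = 4*x**8 + 8*x**6 + 12*x**4 + 8*x**2 + 4 and u'(x)^2 = 64*x**6 + 64*x**4 + 16*x**2.
Integrate each monomial from 0 to 4 using ∫_0^4 c·x^n dx = c·4^(n+1)/(n+1):
  ∫_0^4 u(x)^2 dx = ∫_0^4 (4*x^8 + 8*x^6 + 12*x^4 + 8*x^2 + 4) dx. Term by term:
    ∫_0^4 4*x^8 dx = 1048576/9;  ∫_0^4 8*x^6 dx = 131072/7;  ∫_0^4 12*x^4 dx = 12288/5;
    ∫_0^4 8*x^2 dx = 512/3;  ∫_0^4 4 dx = 16.
  Sum: 1048576/9 + 131072/7 + 12288/5 + 512/3 + 16 = 43431344/315.
  ∫_0^4 u'(x)^2 dx = ∫_0^4 (64*x^6 + 64*x^4 + 16*x^2) dx. Term by term:
    ∫_0^4 64*x^6 dx = 1048576/7;  ∫_0^4 64*x^4 dx = 65536/5;  ∫_0^4 16*x^2 dx = 1024/3.
  Sum: 1048576/7 + 65536/5 + 1024/3 = 17140736/105.
Adding: ||u||_{H^1}^2 = 43431344/315 + 17140736/105 = 94853552/315.


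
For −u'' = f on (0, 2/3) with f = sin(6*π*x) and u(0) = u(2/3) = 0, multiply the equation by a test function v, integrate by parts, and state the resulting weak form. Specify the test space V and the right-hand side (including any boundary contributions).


V = H^1_0(0, 2/3) (so v(0) = v(2/3) = 0); weak form: ∫_0^2/3 u'v' dx = ∫_0^2/3 (sin(6*π*x)) v dx for all v ∈ V.

Multiply both sides by a test function v and integrate from 0 to 2/3:
  ∫_0^2/3 −u''(x) v(x) dx = ∫_0^2/3 f(x) v(x) dx.
Integrate the LHS by parts once:
  ∫_0^2/3 −u'' v dx = −[u'(x) v(x)]_0^2/3 + ∫_0^2/3 u'(x) v'(x) dx.
Thus ∫_0^2/3 u'(x) v'(x) dx = ∫_0^2/3 f(x) v(x) dx + [u'(x) v(x)]_0^2/3.
Choose V so that boundary terms are either known or forced to vanish.
u is Dirichlet: u(0) = u(2/3) = 0. Let V = H^1_0(0, 2/3); then v(0) = v(2/3) = 0, and [u' v]_0^2/3 = 0.
Weak formulation: find u (satisfying any essential BC) such that ∫_0^2/3 u'(x) v'(x) dx = ∫_0^2/3 f v dx for all v ∈ V.
Substituting f(x) = sin(6*π*x), the right-hand side is ∫_0^2/3 (sin(6*π*x)) v dx.


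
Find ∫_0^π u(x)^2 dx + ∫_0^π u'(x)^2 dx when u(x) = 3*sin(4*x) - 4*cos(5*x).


||u||_{H^1(0,π)}^2 = 1664/3 + 569*π/2

u'(x) = 20*sin(5*x) + 12*cos(4*x).
Expand u² and (u')² and integrate term by term on (0, π), using: for integers n ≥ 1, ∫_0^π sin²(nx) dx = ∫_0^π cos²(nx) dx = π/2; for n ≠ n', ∫_0^π sin(nx)sin(n'x) dx = ∫_0^π cos(nx)cos(n'x) dx = 0; and by product-to-sum, ∫_0^π sin(nx)cos(n'x) dx = ½∫_0^π [sin((n+n')x) + sin((n−n')x)] dx, which is 0 when n+n' is even and 2n/(n²−n'²) when n+n' is odd (it need not vanish on (0, π)).
  u² squared terms: (-4)²·∫cos(5x)² dx = 16·π/2 = 8*π;  (3)²·∫sin(4x)² dx = 9·π/2 = 9*π/2.
  u² cross terms: 2·(-4)·(3)·∫cos(5x)·sin(4x) dx = -24·(-8/9) = 64/3.
  So ∫_0^π u² dx = 8*π + 9*π/2 + 64/3 = 64/3 + 25*π/2.
  (u')² squared terms: (12)²·∫cos(4x)² dx = 144·π/2 = 72*π;  (20)²·∫sin(5x)² dx = 400·π/2 = 200*π.
  (u')² cross terms: 2·(12)·(20)·∫cos(4x)·sin(5x) dx = 480·(10/9) = 1600/3.
  So ∫_0^π (u')² dx = 72*π + 200*π + 1600/3 = 1600/3 + 272*π.
||u||_{H^1}^2 = (64/3 + 25*π/2) + (1600/3 + 272*π) = 1664/3 + 569*π/2.


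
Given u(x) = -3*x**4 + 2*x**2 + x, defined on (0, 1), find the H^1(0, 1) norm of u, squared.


||u||_{H^1}^2 = 643/105

The H^1 norm (squared) on an interval (0, L) is
  ||u||_{H^1}^2 = ∫_0^L u(x)^2 dx + ∫_0^L u'(x)^2 dx.
Compute u'(x) = -12*x**3 + 4*x + 1.
Then u(x)^2 = 9*x**8 - 12*x**6 - 6*x**5 + 4*x**4 + 4*x**3 + x**2 and u'(x)^2 = 144*x**6 - 96*x**4 - 24*x**3 + 16*x**2 + 8*x + 1.
Integrate each monomial from 0 to 1 using ∫_0^1 c·x^n dx = c·1^(n+1)/(n+1):
  ∫_0^1 u(x)^2 dx = ∫_0^1 (9*x^8 - 12*x^6 - 6*x^5 + 4*x^4 + 4*x^3 + x^2) dx. Term by term:
    ∫_0^1 9*x^8 dx = 1;  ∫_0^1 -12*x^6 dx = -12/7;  ∫_0^1 -6*x^5 dx = -1;
    ∫_0^1 4*x^4 dx = 4/5;  ∫_0^1 4*x^3 dx = 1;  ∫_0^1 x^2 dx = 1/3.
  Sum: 1 − 12/7 − 1 + 4/5 + 1 + 1/3 = 44/105.
  ∫_0^1 u'(x)^2 dx = ∫_0^1 (144*x^6 - 96*x^4 - 24*x^3 + 16*x^2 + 8*x + 1) dx. Term by term:
    ∫_0^1 144*x^6 dx = 144/7;  ∫_0^1 -96*x^4 dx = -96/5;  ∫_0^1 -24*x^3 dx = -6;
    ∫_0^1 16*x^2 dx = 16/3;  ∫_0^1 8*x dx = 4;  ∫_0^1 1 dx = 1.
  Sum: 144/7 − 96/5 − 6 + 16/3 + 4 + 1 = 599/105.
Adding: ||u||_{H^1}^2 = 44/105 + 599/105 = 643/105.


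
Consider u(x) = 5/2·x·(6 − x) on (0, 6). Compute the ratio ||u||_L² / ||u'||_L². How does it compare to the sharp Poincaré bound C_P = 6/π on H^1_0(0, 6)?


||u||_L² / ||u'||_L² = 3*sqrt(10)/5 < C_P = 6/π.

u(x) = 5/2·x·(6 − x), so u'(x) = 15 - 5*x.
u(x) = 5/2·x·(6 − x) vanishes at x = 0 and x = 6, so u ∈ H^1_0(0, 6). Differentiate via the product rule and integrate the resulting polynomials term by term.
  ∫_0^6 u² dx = ∫_0^6 (25*x^4/4 - 75*x^3 + 225*x^2) dx. Term by term:
    ∫_0^6 25*x^4/4 dx = 9720;  ∫_0^6 -75*x^3 dx = -24300;  ∫_0^6 225*x^2 dx = 16200.
  Sum: 9720 − 24300 + 16200 = 1620.
  ∫_0^6 (u')² dx = ∫_0^6 (25*x^2 - 150*x + 225) dx. Term by term:
    ∫_0^6 25*x^2 dx = 1800;  ∫_0^6 -150*x dx = -2700;  ∫_0^6 225 dx = 1350.
  Sum: 1800 − 2700 + 1350 = 450.
∫_0^6 u² dx = 1620, so ||u||_L² = 18*sqrt(5).
∫_0^6 (u')² dx = 450, so ||u'||_L² = 15*sqrt(2).
Ratio ||u||_L² / ||u'||_L² = 3*sqrt(10)/5.
Sharp Poincaré constant on H^1_0(0, 6) is C_P = L/π = 6/π, achieved by sin(π/6·x).
A polynomial bump cannot attain the sharp Poincaré constant (only the first sine eigenfunction does), so the ratio is strictly less than C_P, consistent with ||u||_L² ≤ C_P ||u'||_L².


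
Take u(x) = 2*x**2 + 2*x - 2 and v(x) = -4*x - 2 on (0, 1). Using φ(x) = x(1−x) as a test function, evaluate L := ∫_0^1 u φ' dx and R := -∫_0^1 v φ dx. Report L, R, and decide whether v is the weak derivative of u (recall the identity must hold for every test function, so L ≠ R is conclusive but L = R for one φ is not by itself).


LHS = -2/3, RHS = 2/3. No, v is not the weak derivative of u.

u(x) = 2*x**2 + 2*x - 2, classical derivative u'(x) = 4*x + 2.
φ(x) = x(1−x), so φ'(x) = 1 - 2*x.
Note φ(0) = φ(1) = 0, so the boundary term u·φ vanishes.
LHS = ∫_0^1 u(x) φ'(x) dx = ∫_0^1 (-4*x^3 - 2*x^2 + 6*x - 2) dx. Term by term:
  ∫_0^1 -4*x^3 dx = -1;  ∫_0^1 -2*x^2 dx = -2/3;  ∫_0^1 6*x dx = 3;
  ∫_0^1 -2 dx = -2.
Sum: -1 − 2/3 + 3 − 2 = -2/3.
So LHS = -2/3.
∫_0^1 v(x) φ(x) dx = ∫_0^1 (4*x^3 - 2*x^2 - 2*x) dx. Term by term:
  ∫_0^1 4*x^3 dx = 1;  ∫_0^1 -2*x^2 dx = -2/3;  ∫_0^1 -2*x dx = -1.
Sum: 1 − 2/3 − 1 = -2/3.
So RHS = -∫_0^1 v(x) φ(x) dx = 2/3.
LHS − RHS = -4/3 ≠ 0, so the identity fails.
(For a valid weak derivative the identity must hold for EVERY test function, in particular this one. The failure shows v is NOT the weak derivative of u.)
Correct weak derivative would be u'(x) = 4*x + 2.


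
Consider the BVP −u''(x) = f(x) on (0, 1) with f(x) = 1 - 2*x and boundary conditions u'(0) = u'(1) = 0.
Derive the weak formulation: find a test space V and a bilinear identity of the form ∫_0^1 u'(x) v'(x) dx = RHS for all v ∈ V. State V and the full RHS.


V = H^1(0, 1) (no boundary constraint on v; u is determined up to an additive constant); weak form: ∫_0^1 u'v' dx = ∫_0^1 (1 - 2*x) v dx for all v ∈ V.

Multiply both sides by a test function v and integrate from 0 to 1:
  ∫_0^1 −u''(x) v(x) dx = ∫_0^1 f(x) v(x) dx.
Integrate the LHS by parts once:
  ∫_0^1 −u'' v dx = −[u'(x) v(x)]_0^1 + ∫_0^1 u'(x) v'(x) dx.
Thus ∫_0^1 u'(x) v'(x) dx = ∫_0^1 f(x) v(x) dx + [u'(x) v(x)]_0^1.
Choose V so that boundary terms are either known or forced to vanish.
u has homogeneous Neumann: u'(0) = u'(1) = 0. So [u' v]_0^1 = 0·v(1) − 0·v(0) = 0 for any v; take V = H^1(0, 1).
Weak formulation: find u (satisfying any essential BC) such that ∫_0^1 u'(x) v'(x) dx = ∫_0^1 f v dx for all v ∈ V (homogeneous Neumann, so boundary terms vanish).
Substituting f(x) = 1 - 2*x, the right-hand side is ∫_0^1 (1 - 2*x) v dx.
Compatibility check (pure Neumann): taking v ≡ 1 ∈ V gives 0 = ∫_0^1 f dx + (0) − (0), i.e. ∫_0^1 f dx must equal u'(0) − u'(1) = 0. Indeed ∫_0^1 (1 - 2*x) dx = 0, so the data are compatible. The solution is then unique only up to an additive constant (fix it e.g. by requiring ∫_0^1 u dx = 0).


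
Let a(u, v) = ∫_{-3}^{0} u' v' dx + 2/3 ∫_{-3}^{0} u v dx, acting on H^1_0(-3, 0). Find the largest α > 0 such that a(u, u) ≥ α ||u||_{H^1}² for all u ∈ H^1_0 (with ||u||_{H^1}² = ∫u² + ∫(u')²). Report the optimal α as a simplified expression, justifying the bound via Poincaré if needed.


α = (6 + π^2)/(9 + π^2)

Coercivity of a(·,·) on H^1_0(-3, 0) means a(u, u) ≥ α ||u||_{H^1}² for every u ∈ H^1_0.
The interval has length L = 3, and Poincaré/coercivity depend only on L. Here a(u, u) = ∫(u')² + (2/3)·∫u².
Here 0 < c = 2/3 < 1. The condition a(u,u) ≥ α||u||_{H^1}² reads (1−α)∫(u')² ≥ (α−c)∫u². Any admissible α is ≤ 1 (rapidly oscillating u have ∫u²/∫(u')² → 0), and α = 1 would force 0 ≥ (1−c)∫u², impossible since c < 1; so 1−α > 0. By the sharp Poincaré inequality on H^1_0 of an interval of length L, ∫(u')² ≥ (π/L)²∫u² with equality for the first sine mode sin(π(x−x₀)/L) (x₀ the left endpoint), so the inequality holds for all u iff (1−α)(π/L)² ≥ α − c, i.e. α ≤ ((π/L)² + c)/((π/L)² + 1) = (1 + c(L/π)²)/(1 + (L/π)²). With (π/L)² = π^2/9 and c = 2/3, the largest admissible constant is α = ((π/L)² + c)/((π/L)² + 1).
Simplifying, α = (6 + π^2)/(9 + π^2).


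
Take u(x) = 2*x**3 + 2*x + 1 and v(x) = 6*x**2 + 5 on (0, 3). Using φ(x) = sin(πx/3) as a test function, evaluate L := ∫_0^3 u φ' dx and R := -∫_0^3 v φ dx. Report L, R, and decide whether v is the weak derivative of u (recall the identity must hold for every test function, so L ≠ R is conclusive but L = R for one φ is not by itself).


LHS = -174/π + 648/π^3, RHS = -192/π + 648/π^3. No, v is not the weak derivative of u.

u(x) = 2*x**3 + 2*x + 1, classical derivative u'(x) = 6*x**2 + 2.
φ(x) = sin(πx/3), so φ'(x) = π*cos(π*x/3)/3.
Note φ(0) = φ(3) = 0, so the boundary term u·φ vanishes.
LHS = ∫_0^3 u(x) φ'(x) dx = ∫_0^3 (2*π*x^3*cos(π*x/3)/3 + 2*π*x*cos(π*x/3)/3 + π*cos(π*x/3)/3) dx. Term by term:
  ∫_0^3 π*cos(π*x/3)/3 dx = 0;  ∫_0^3 2*π*x*cos(π*x/3)/3 dx = -12/π;  ∫_0^3 2*π*x^3*cos(π*x/3)/3 dx = -162/π + 648/π^3.
Sum: 0 − 12/π + -162/π + 648/π^3 = -174/π + 648/π^3.
So LHS = -174/π + 648/π^3.
∫_0^3 v(x) φ(x) dx = ∫_0^3 (6*x^2*sin(π*x/3) + 5*sin(π*x/3)) dx. Term by term:
  ∫_0^3 5*sin(π*x/3) dx = 30/π;  ∫_0^3 6*x^2*sin(π*x/3) dx = -648/π^3 + 162/π.
Sum: 30/π + -648/π^3 + 162/π = -648/π^3 + 192/π.
So RHS = -∫_0^3 v(x) φ(x) dx = -192/π + 648/π^3.
LHS − RHS = 18/π ≠ 0, so the identity fails.
(For a valid weak derivative the identity must hold for EVERY test function, in particular this one. The failure shows v is NOT the weak derivative of u.)
Correct weak derivative would be u'(x) = 6*x**2 + 2.


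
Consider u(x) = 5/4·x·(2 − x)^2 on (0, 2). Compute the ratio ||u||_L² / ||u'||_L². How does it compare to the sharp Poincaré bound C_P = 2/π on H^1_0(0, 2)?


||u||_L² / ||u'||_L² = sqrt(14)/7 < C_P = 2/π.

u(x) = 5/4·x·(2 − x)^2, so u'(x) = 15*x^2/4 - 10*x + 5.
u(x) = 5/4·x·(2 − x)^2 vanishes at x = 0 and x = 2, so u ∈ H^1_0(0, 2). Differentiate via the product rule and integrate the resulting polynomials term by term.
  ∫_0^2 u² dx = ∫_0^2 (25*x^6/16 - 25*x^5/2 + 75*x^4/2 - 50*x^3 + 25*x^2) dx. Term by term:
    ∫_0^2 25*x^6/16 dx = 200/7;  ∫_0^2 -25*x^5/2 dx = -400/3;  ∫_0^2 75*x^4/2 dx = 240;
    ∫_0^2 -50*x^3 dx = -200;  ∫_0^2 25*x^2 dx = 200/3.
  Sum: 200/7 − 400/3 + 240 − 200 + 200/3 = 40/21.
  ∫_0^2 (u')² dx = ∫_0^2 (225*x^4/16 - 75*x^3 + 275*x^2/2 - 100*x + 25) dx. Term by term:
    ∫_0^2 225*x^4/16 dx = 90;  ∫_0^2 -75*x^3 dx = -300;  ∫_0^2 275*x^2/2 dx = 1100/3;
    ∫_0^2 -100*x dx = -200;  ∫_0^2 25 dx = 50.
  Sum: 90 − 300 + 1100/3 − 200 + 50 = 20/3.
∫_0^2 u² dx = 40/21, so ||u||_L² = 2*sqrt(210)/21.
∫_0^2 (u')² dx = 20/3, so ||u'||_L² = 2*sqrt(15)/3.
Ratio ||u||_L² / ||u'||_L² = sqrt(14)/7.
Sharp Poincaré constant on H^1_0(0, 2) is C_P = L/π = 2/π, achieved by sin(π/2·x).
A polynomial bump cannot attain the sharp Poincaré constant (only the first sine eigenfunction does), so the ratio is strictly less than C_P, consistent with ||u||_L² ≤ C_P ||u'||_L².


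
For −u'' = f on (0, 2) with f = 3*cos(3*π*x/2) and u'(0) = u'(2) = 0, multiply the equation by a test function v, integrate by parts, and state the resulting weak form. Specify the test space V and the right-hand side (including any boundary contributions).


V = H^1(0, 2) (no boundary constraint on v; u is determined up to an additive constant); weak form: ∫_0^2 u'v' dx = ∫_0^2 (3*cos(3*π*x/2)) v dx for all v ∈ V.

Multiply both sides by a test function v and integrate from 0 to 2:
  ∫_0^2 −u''(x) v(x) dx = ∫_0^2 f(x) v(x) dx.
Integrate the LHS by parts once:
  ∫_0^2 −u'' v dx = −[u'(x) v(x)]_0^2 + ∫_0^2 u'(x) v'(x) dx.
Thus ∫_0^2 u'(x) v'(x) dx = ∫_0^2 f(x) v(x) dx + [u'(x) v(x)]_0^2.
Choose V so that boundary terms are either known or forced to vanish.
u has homogeneous Neumann: u'(0) = u'(2) = 0. So [u' v]_0^2 = 0·v(2) − 0·v(0) = 0 for any v; take V = H^1(0, 2).
Weak formulation: find u (satisfying any essential BC) such that ∫_0^2 u'(x) v'(x) dx = ∫_0^2 f v dx for all v ∈ V (homogeneous Neumann, so boundary terms vanish).
Substituting f(x) = 3*cos(3*π*x/2), the right-hand side is ∫_0^2 (3*cos(3*π*x/2)) v dx.
Compatibility check (pure Neumann): taking v ≡ 1 ∈ V gives 0 = ∫_0^2 f dx + (0) − (0), i.e. ∫_0^2 f dx must equal u'(0) − u'(2) = 0. Indeed ∫_0^2 (3*cos(3*π*x/2)) dx = 0, so the data are compatible. The solution is then unique only up to an additive constant (fix it e.g. by requiring ∫_0^2 u dx = 0).


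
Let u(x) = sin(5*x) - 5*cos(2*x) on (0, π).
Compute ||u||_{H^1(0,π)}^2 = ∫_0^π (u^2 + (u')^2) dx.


||u||_{H^1(0,π)}^2 = -500/21 + 151*π/2

u'(x) = 10*sin(2*x) + 5*cos(5*x).
Expand u² and (u')² and integrate term by term on (0, π), using: for integers n ≥ 1, ∫_0^π sin²(nx) dx = ∫_0^π cos²(nx) dx = π/2; for n ≠ n', ∫_0^π sin(nx)sin(n'x) dx = ∫_0^π cos(nx)cos(n'x) dx = 0; and by product-to-sum, ∫_0^π sin(nx)cos(n'x) dx = ½∫_0^π [sin((n+n')x) + sin((n−n')x)] dx, which is 0 when n+n' is even and 2n/(n²−n'²) when n+n' is odd (it need not vanish on (0, π)).
  u² squared terms: (-5)²·∫cos(2x)² dx = 25·π/2 = 25*π/2;  (1)²·∫sin(5x)² dx = 1·π/2 = π/2.
  u² cross terms: 2·(-5)·(1)·∫cos(2x)·sin(5x) dx = -10·(10/21) = -100/21.
  So ∫_0^π u² dx = 25*π/2 + π/2 − 100/21 = -100/21 + 13*π.
  (u')² squared terms: (5)²·∫cos(5x)² dx = 25·π/2 = 25*π/2;  (10)²·∫sin(2x)² dx = 100·π/2 = 50*π.
  (u')² cross terms: 2·(5)·(10)·∫cos(5x)·sin(2x) dx = 100·(-4/21) = -400/21.
  So ∫_0^π (u')² dx = 25*π/2 + 50*π − 400/21 = -400/21 + 125*π/2.
||u||_{H^1}^2 = (-100/21 + 13*π) + (-400/21 + 125*π/2) = -500/21 + 151*π/2.


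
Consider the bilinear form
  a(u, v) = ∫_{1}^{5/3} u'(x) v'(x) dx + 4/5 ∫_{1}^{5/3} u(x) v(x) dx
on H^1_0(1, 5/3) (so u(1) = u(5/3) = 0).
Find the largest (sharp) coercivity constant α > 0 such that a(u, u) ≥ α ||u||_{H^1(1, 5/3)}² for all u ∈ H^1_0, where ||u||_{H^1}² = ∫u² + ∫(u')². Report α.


α = (16 + 45*π^2)/(5*(4 + 9*π^2))

Coercivity of a(·,·) on H^1_0(1, 5/3) means a(u, u) ≥ α ||u||_{H^1}² for every u ∈ H^1_0.
The interval has length L = 2/3, and Poincaré/coercivity depend only on L. Here a(u, u) = ∫(u')² + (4/5)·∫u².
Here 0 < c = 4/5 < 1. The condition a(u,u) ≥ α||u||_{H^1}² reads (1−α)∫(u')² ≥ (α−c)∫u². Any admissible α is ≤ 1 (rapidly oscillating u have ∫u²/∫(u')² → 0), and α = 1 would force 0 ≥ (1−c)∫u², impossible since c < 1; so 1−α > 0. By the sharp Poincaré inequality on H^1_0 of an interval of length L, ∫(u')² ≥ (π/L)²∫u² with equality for the first sine mode sin(π(x−x₀)/L) (x₀ the left endpoint), so the inequality holds for all u iff (1−α)(π/L)² ≥ α − c, i.e. α ≤ ((π/L)² + c)/((π/L)² + 1) = (1 + c(L/π)²)/(1 + (L/π)²). With (π/L)² = 9*π^2/4 and c = 4/5, the largest admissible constant is α = ((π/L)² + c)/((π/L)² + 1).
Simplifying, α = (16 + 45*π^2)/(5*(4 + 9*π^2)).


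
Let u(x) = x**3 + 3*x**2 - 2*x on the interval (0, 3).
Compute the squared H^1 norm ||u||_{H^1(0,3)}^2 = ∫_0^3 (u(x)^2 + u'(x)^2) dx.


||u||_{H^1}^2 = 82734/35

The H^1 norm (squared) on an interval (0, L) is
  ||u||_{H^1}^2 = ∫_0^L u(x)^2 dx + ∫_0^L u'(x)^2 dx.
Compute u'(x) = 3*x**2 + 6*x - 2.
Then u(x)^2 = x**6 + 6*x**5 + 5*x**4 - 12*x**3 + 4*x**2 and u'(x)^2 = 9*x**4 + 36*x**3 + 24*x**2 - 24*x + 4.
Integrate each monomial from 0 to 3 using ∫_0^3 c·x^n dx = c·3^(n+1)/(n+1):
  ∫_0^3 u(x)^2 dx = ∫_0^3 (x^6 + 6*x^5 + 5*x^4 - 12*x^3 + 4*x^2) dx. Term by term:
    ∫_0^3 x^6 dx = 2187/7;  ∫_0^3 6*x^5 dx = 729;  ∫_0^3 5*x^4 dx = 243;
    ∫_0^3 -12*x^3 dx = -243;  ∫_0^3 4*x^2 dx = 36.
  Sum: 2187/7 + 729 + 243 − 243 + 36 = 7542/7.
  ∫_0^3 u'(x)^2 dx = ∫_0^3 (9*x^4 + 36*x^3 + 24*x^2 - 24*x + 4) dx. Term by term:
    ∫_0^3 9*x^4 dx = 2187/5;  ∫_0^3 36*x^3 dx = 729;  ∫_0^3 24*x^2 dx = 216;
    ∫_0^3 -24*x dx = -108;  ∫_0^3 4 dx = 12.
  Sum: 2187/5 + 729 + 216 − 108 + 12 = 6432/5.
Adding: ||u||_{H^1}^2 = 7542/7 + 6432/5 = 82734/35.


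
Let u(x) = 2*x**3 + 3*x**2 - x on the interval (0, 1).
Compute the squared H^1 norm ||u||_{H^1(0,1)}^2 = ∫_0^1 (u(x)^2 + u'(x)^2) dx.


||u||_{H^1}^2 = 6427/210

The H^1 norm (squared) on an interval (0, L) is
  ||u||_{H^1}^2 = ∫_0^L u(x)^2 dx + ∫_0^L u'(x)^2 dx.
Compute u'(x) = 6*x**2 + 6*x - 1.
Then u(x)^2 = 4*x**6 + 12*x**5 + 5*x**4 - 6*x**3 + x**2 and u'(x)^2 = 36*x**4 + 72*x**3 + 24*x**2 - 12*x + 1.
Integrate each monomial from 0 to 1 using ∫_0^1 c·x^n dx = c·1^(n+1)/(n+1):
  ∫_0^1 u(x)^2 dx = ∫_0^1 (4*x^6 + 12*x^5 + 5*x^4 - 6*x^3 + x^2) dx. Term by term:
    ∫_0^1 4*x^6 dx = 4/7;  ∫_0^1 12*x^5 dx = 2;  ∫_0^1 5*x^4 dx = 1;
    ∫_0^1 -6*x^3 dx = -3/2;  ∫_0^1 x^2 dx = 1/3.
  Sum: 4/7 + 2 + 1 − 3/2 + 1/3 = 101/42.
  ∫_0^1 u'(x)^2 dx = ∫_0^1 (36*x^4 + 72*x^3 + 24*x^2 - 12*x + 1) dx. Term by term:
    ∫_0^1 36*x^4 dx = 36/5;  ∫_0^1 72*x^3 dx = 18;  ∫_0^1 24*x^2 dx = 8;
    ∫_0^1 -12*x dx = -6;  ∫_0^1 1 dx = 1.
  Sum: 36/5 + 18 + 8 − 6 + 1 = 141/5.
Adding: ||u||_{H^1}^2 = 101/42 + 141/5 = 6427/210.


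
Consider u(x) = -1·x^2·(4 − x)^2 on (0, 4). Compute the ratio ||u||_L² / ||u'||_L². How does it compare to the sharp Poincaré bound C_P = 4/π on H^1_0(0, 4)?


||u||_L² / ||u'||_L² = 2*sqrt(3)/3 < C_P = 4/π.

u(x) = -1·x^2·(4 − x)^2, so u'(x) = 4*x*(-x^2 + 6*x - 8).
u(x) = -1·x^2·(4 − x)^2 vanishes at x = 0 and x = 4, so u ∈ H^1_0(0, 4). Differentiate via the product rule and integrate the resulting polynomials term by term.
  ∫_0^4 u² dx = ∫_0^4 (x^8 - 16*x^7 + 96*x^6 - 256*x^5 + 256*x^4) dx. Term by term:
    ∫_0^4 x^8 dx = 262144/9;  ∫_0^4 -16*x^7 dx = -131072;  ∫_0^4 96*x^6 dx = 1572864/7;
    ∫_0^4 -256*x^5 dx = -524288/3;  ∫_0^4 256*x^4 dx = 262144/5.
  Sum: 262144/9 − 131072 + 1572864/7 − 524288/3 + 262144/5 = 131072/315.
  ∫_0^4 (u')² dx = ∫_0^4 (16*x^6 - 192*x^5 + 832*x^4 - 1536*x^3 + 1024*x^2) dx. Term by term:
    ∫_0^4 16*x^6 dx = 262144/7;  ∫_0^4 -192*x^5 dx = -131072;  ∫_0^4 832*x^4 dx = 851968/5;
    ∫_0^4 -1536*x^3 dx = -98304;  ∫_0^4 1024*x^2 dx = 65536/3.
  Sum: 262144/7 − 131072 + 851968/5 − 98304 + 65536/3 = 32768/105.
∫_0^4 u² dx = 131072/315, so ||u||_L² = 256*sqrt(70)/105.
∫_0^4 (u')² dx = 32768/105, so ||u'||_L² = 128*sqrt(210)/105.
Ratio ||u||_L² / ||u'||_L² = 2*sqrt(3)/3.
Sharp Poincaré constant on H^1_0(0, 4) is C_P = L/π = 4/π, achieved by sin(π/4·x).
A polynomial bump cannot attain the sharp Poincaré constant (only the first sine eigenfunction does), so the ratio is strictly less than C_P, consistent with ||u||_L² ≤ C_P ||u'||_L².
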